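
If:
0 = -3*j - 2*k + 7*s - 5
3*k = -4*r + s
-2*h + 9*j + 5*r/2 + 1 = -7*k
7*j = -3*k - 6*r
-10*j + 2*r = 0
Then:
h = 2529/1168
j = -15/292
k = 185/292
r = -75/292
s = 255/292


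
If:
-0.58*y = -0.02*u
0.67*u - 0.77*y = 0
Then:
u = 0.00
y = 0.00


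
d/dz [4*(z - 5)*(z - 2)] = 8*z - 28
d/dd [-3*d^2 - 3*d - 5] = -6*d - 3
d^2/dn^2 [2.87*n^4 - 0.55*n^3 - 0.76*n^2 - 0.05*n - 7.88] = 34.44*n^2 - 3.3*n - 1.52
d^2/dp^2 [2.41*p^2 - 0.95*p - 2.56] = 4.82000000000000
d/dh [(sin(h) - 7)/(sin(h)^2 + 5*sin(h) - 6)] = (14*sin(h) + cos(h)^2 + 28)*cos(h)/(sin(h)^2 + 5*sin(h) - 6)^2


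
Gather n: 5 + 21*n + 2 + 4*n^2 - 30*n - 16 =4*n^2 - 9*n - 9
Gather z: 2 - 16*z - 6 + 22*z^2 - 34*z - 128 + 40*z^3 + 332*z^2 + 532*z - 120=40*z^3 + 354*z^2 + 482*z - 252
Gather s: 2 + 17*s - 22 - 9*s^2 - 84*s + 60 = -9*s^2 - 67*s + 40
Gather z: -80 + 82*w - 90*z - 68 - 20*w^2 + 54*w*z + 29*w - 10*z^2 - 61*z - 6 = -20*w^2 + 111*w - 10*z^2 + z*(54*w - 151) - 154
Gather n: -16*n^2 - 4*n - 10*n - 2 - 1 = -16*n^2 - 14*n - 3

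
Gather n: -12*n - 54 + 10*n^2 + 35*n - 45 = 10*n^2 + 23*n - 99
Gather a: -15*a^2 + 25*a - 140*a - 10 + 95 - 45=-15*a^2 - 115*a + 40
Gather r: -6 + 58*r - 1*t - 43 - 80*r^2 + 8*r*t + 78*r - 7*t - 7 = -80*r^2 + r*(8*t + 136) - 8*t - 56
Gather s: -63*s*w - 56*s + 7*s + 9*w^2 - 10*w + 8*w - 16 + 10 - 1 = s*(-63*w - 49) + 9*w^2 - 2*w - 7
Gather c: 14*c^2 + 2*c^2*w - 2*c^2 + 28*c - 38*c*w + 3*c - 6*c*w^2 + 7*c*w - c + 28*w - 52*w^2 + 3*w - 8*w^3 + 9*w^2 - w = c^2*(2*w + 12) + c*(-6*w^2 - 31*w + 30) - 8*w^3 - 43*w^2 + 30*w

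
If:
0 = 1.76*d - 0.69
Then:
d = 0.39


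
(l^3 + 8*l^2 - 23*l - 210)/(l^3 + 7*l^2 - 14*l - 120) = (l^2 + 2*l - 35)/(l^2 + l - 20)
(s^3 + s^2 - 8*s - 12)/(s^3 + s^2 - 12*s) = (s^2 + 4*s + 4)/(s*(s + 4))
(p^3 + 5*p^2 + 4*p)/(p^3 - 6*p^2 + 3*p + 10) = p*(p + 4)/(p^2 - 7*p + 10)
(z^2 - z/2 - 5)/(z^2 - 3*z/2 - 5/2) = (z + 2)/(z + 1)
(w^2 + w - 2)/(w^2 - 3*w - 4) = (-w^2 - w + 2)/(-w^2 + 3*w + 4)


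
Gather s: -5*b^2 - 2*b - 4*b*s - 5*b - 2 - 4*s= -5*b^2 - 7*b + s*(-4*b - 4) - 2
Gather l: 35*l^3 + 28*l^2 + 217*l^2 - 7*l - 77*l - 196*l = 35*l^3 + 245*l^2 - 280*l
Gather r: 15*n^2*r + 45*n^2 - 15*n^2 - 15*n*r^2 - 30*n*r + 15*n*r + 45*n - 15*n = 30*n^2 - 15*n*r^2 + 30*n + r*(15*n^2 - 15*n)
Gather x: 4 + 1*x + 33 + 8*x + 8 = 9*x + 45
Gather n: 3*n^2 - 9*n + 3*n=3*n^2 - 6*n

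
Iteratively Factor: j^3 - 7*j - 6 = (j + 2)*(j^2 - 2*j - 3) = (j + 1)*(j + 2)*(j - 3)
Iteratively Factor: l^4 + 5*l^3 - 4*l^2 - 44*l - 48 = (l + 2)*(l^3 + 3*l^2 - 10*l - 24) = (l + 2)*(l + 4)*(l^2 - l - 6) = (l - 3)*(l + 2)*(l + 4)*(l + 2)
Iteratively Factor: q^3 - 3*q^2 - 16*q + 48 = (q + 4)*(q^2 - 7*q + 12) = (q - 3)*(q + 4)*(q - 4)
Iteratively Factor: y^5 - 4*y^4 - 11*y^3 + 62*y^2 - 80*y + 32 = (y - 1)*(y^4 - 3*y^3 - 14*y^2 + 48*y - 32) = (y - 1)*(y + 4)*(y^3 - 7*y^2 + 14*y - 8) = (y - 1)^2*(y + 4)*(y^2 - 6*y + 8) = (y - 4)*(y - 1)^2*(y + 4)*(y - 2)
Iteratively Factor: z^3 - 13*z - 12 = (z + 3)*(z^2 - 3*z - 4) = (z + 1)*(z + 3)*(z - 4)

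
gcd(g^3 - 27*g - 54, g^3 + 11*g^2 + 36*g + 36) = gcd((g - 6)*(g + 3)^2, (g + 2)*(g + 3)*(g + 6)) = g + 3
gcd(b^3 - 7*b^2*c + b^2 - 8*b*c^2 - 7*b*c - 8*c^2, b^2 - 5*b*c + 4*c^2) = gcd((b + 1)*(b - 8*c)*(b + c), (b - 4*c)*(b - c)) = 1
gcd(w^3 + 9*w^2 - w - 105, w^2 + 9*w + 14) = w + 7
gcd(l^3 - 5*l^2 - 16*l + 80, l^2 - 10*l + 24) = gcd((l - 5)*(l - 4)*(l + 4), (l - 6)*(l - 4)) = l - 4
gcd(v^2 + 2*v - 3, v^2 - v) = v - 1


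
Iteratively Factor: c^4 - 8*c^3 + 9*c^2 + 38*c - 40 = (c - 4)*(c^3 - 4*c^2 - 7*c + 10) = (c - 4)*(c - 1)*(c^2 - 3*c - 10) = (c - 4)*(c - 1)*(c + 2)*(c - 5)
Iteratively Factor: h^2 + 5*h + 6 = (h + 2)*(h + 3)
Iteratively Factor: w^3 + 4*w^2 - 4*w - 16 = (w + 4)*(w^2 - 4) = (w - 2)*(w + 4)*(w + 2)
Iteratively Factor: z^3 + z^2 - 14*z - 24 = (z + 3)*(z^2 - 2*z - 8) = (z + 2)*(z + 3)*(z - 4)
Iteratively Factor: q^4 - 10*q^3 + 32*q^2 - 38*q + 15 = (q - 1)*(q^3 - 9*q^2 + 23*q - 15) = (q - 5)*(q - 1)*(q^2 - 4*q + 3) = (q - 5)*(q - 1)^2*(q - 3)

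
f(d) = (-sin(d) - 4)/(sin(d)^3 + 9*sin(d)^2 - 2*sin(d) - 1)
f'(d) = (-sin(d) - 4)*(-3*sin(d)^2*cos(d) - 18*sin(d)*cos(d) + 2*cos(d))/(sin(d)^3 + 9*sin(d)^2 - 2*sin(d) - 1)^2 - cos(d)/(sin(d)^3 + 9*sin(d)^2 - 2*sin(d) - 1) = (2*sin(d)^3 + 21*sin(d)^2 + 72*sin(d) - 7)*cos(d)/(sin(d)^3 + 9*sin(d)^2 - 2*sin(d) - 1)^2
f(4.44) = -0.36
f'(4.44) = 0.22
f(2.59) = -7.97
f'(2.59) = -97.31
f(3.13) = 3.93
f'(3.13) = 5.90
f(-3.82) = -3.01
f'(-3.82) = -15.48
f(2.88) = 4.74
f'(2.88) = -15.64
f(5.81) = -2.10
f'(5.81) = -11.16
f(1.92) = -0.84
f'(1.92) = -0.80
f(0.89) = -1.43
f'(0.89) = 3.51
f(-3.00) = 7.13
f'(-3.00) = 56.58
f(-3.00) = 7.13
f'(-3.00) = 56.58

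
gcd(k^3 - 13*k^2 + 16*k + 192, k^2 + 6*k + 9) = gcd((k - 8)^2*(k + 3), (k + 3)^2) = k + 3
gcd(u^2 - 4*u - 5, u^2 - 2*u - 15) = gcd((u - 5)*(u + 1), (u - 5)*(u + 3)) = u - 5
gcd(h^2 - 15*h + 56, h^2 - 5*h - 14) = h - 7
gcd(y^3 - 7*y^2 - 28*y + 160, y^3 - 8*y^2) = y - 8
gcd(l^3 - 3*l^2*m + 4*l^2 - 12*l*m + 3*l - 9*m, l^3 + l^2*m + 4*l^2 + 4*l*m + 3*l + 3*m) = l^2 + 4*l + 3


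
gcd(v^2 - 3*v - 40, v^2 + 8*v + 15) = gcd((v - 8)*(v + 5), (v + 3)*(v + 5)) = v + 5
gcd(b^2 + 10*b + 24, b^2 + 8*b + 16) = b + 4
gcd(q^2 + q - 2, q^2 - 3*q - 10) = q + 2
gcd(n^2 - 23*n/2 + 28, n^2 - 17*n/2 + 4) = n - 8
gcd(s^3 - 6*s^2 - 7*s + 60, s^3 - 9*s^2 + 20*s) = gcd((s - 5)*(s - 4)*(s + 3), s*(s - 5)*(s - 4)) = s^2 - 9*s + 20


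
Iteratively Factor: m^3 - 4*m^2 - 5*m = (m)*(m^2 - 4*m - 5) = m*(m + 1)*(m - 5)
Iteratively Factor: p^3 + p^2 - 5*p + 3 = (p - 1)*(p^2 + 2*p - 3) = (p - 1)*(p + 3)*(p - 1)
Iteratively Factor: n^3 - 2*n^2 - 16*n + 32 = (n - 4)*(n^2 + 2*n - 8) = (n - 4)*(n - 2)*(n + 4)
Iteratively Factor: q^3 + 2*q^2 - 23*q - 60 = (q + 3)*(q^2 - q - 20) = (q - 5)*(q + 3)*(q + 4)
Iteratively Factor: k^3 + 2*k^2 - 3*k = (k + 3)*(k^2 - k) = k*(k + 3)*(k - 1)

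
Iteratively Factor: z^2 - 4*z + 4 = (z - 2)*(z - 2)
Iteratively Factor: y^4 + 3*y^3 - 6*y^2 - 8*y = (y - 2)*(y^3 + 5*y^2 + 4*y) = (y - 2)*(y + 4)*(y^2 + y) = y*(y - 2)*(y + 4)*(y + 1)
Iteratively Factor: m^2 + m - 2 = (m + 2)*(m - 1)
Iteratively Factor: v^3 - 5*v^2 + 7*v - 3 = (v - 1)*(v^2 - 4*v + 3) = (v - 1)^2*(v - 3)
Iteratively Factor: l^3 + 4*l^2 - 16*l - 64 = (l + 4)*(l^2 - 16) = (l + 4)^2*(l - 4)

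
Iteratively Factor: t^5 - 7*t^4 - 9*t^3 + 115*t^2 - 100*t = (t - 5)*(t^4 - 2*t^3 - 19*t^2 + 20*t) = (t - 5)*(t + 4)*(t^3 - 6*t^2 + 5*t) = (t - 5)^2*(t + 4)*(t^2 - t) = (t - 5)^2*(t - 1)*(t + 4)*(t)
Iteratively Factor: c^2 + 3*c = (c)*(c + 3)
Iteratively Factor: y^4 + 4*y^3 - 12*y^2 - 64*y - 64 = (y + 4)*(y^3 - 12*y - 16) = (y - 4)*(y + 4)*(y^2 + 4*y + 4) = (y - 4)*(y + 2)*(y + 4)*(y + 2)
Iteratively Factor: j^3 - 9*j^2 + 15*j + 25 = (j - 5)*(j^2 - 4*j - 5) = (j - 5)^2*(j + 1)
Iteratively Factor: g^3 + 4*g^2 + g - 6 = (g - 1)*(g^2 + 5*g + 6) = (g - 1)*(g + 3)*(g + 2)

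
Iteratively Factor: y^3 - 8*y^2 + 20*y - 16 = (y - 4)*(y^2 - 4*y + 4) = (y - 4)*(y - 2)*(y - 2)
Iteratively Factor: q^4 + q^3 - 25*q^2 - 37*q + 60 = (q - 1)*(q^3 + 2*q^2 - 23*q - 60) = (q - 1)*(q + 3)*(q^2 - q - 20) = (q - 5)*(q - 1)*(q + 3)*(q + 4)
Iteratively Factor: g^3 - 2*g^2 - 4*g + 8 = (g + 2)*(g^2 - 4*g + 4) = (g - 2)*(g + 2)*(g - 2)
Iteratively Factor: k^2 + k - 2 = (k + 2)*(k - 1)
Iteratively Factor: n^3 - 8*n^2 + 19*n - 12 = (n - 1)*(n^2 - 7*n + 12) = (n - 3)*(n - 1)*(n - 4)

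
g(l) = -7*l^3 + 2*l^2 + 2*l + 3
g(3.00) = -162.00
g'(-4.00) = -350.00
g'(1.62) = -46.63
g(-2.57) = 129.89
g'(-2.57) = -146.98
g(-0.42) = 3.03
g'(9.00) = -1663.00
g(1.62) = -18.27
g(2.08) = -47.18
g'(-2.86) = -181.21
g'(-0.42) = -3.38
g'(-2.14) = -102.73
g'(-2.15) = -103.67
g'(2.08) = -80.53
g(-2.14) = 76.48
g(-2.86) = 177.39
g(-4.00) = 475.00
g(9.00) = -4920.00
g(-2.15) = 77.51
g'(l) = -21*l^2 + 4*l + 2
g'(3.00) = -175.00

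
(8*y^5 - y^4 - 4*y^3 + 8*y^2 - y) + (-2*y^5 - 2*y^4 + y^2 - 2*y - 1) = 6*y^5 - 3*y^4 - 4*y^3 + 9*y^2 - 3*y - 1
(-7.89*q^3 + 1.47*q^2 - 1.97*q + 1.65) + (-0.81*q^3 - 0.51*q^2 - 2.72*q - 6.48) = -8.7*q^3 + 0.96*q^2 - 4.69*q - 4.83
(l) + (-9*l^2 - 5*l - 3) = -9*l^2 - 4*l - 3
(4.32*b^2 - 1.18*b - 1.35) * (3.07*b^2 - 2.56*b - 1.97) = 13.2624*b^4 - 14.6818*b^3 - 9.6341*b^2 + 5.7806*b + 2.6595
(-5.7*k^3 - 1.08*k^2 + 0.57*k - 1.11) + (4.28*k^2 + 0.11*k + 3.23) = -5.7*k^3 + 3.2*k^2 + 0.68*k + 2.12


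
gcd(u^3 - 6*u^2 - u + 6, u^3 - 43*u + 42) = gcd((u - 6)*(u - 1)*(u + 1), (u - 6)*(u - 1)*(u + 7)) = u^2 - 7*u + 6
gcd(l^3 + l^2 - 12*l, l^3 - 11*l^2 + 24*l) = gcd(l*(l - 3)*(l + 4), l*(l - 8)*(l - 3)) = l^2 - 3*l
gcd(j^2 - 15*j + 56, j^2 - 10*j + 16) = j - 8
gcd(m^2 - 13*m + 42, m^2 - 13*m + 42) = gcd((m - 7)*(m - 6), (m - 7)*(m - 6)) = m^2 - 13*m + 42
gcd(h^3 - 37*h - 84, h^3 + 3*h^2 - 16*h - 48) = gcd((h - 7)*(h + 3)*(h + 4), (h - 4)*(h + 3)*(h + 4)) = h^2 + 7*h + 12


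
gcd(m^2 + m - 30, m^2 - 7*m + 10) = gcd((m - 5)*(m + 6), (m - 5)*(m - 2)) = m - 5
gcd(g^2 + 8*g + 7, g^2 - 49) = g + 7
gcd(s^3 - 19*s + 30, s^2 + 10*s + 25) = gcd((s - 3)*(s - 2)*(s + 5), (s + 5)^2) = s + 5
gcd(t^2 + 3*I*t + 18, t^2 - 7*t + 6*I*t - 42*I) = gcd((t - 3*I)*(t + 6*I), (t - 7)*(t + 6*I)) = t + 6*I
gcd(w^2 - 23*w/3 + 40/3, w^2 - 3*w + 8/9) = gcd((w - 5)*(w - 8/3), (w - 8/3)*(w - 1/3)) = w - 8/3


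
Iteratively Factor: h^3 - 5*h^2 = (h)*(h^2 - 5*h) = h^2*(h - 5)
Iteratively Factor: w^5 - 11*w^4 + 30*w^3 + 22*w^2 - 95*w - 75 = (w - 5)*(w^4 - 6*w^3 + 22*w + 15) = (w - 5)*(w + 1)*(w^3 - 7*w^2 + 7*w + 15) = (w - 5)*(w - 3)*(w + 1)*(w^2 - 4*w - 5) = (w - 5)*(w - 3)*(w + 1)^2*(w - 5)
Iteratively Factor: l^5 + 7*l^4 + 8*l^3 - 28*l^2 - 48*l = (l + 2)*(l^4 + 5*l^3 - 2*l^2 - 24*l) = (l + 2)*(l + 3)*(l^3 + 2*l^2 - 8*l) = l*(l + 2)*(l + 3)*(l^2 + 2*l - 8) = l*(l - 2)*(l + 2)*(l + 3)*(l + 4)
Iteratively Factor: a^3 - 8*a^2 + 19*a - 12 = (a - 3)*(a^2 - 5*a + 4) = (a - 4)*(a - 3)*(a - 1)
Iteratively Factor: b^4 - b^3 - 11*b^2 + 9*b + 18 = (b - 2)*(b^3 + b^2 - 9*b - 9) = (b - 3)*(b - 2)*(b^2 + 4*b + 3) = (b - 3)*(b - 2)*(b + 1)*(b + 3)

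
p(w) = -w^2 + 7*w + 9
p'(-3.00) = 13.00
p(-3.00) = -21.00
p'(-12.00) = 31.00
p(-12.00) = -219.00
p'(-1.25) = 9.50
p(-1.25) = -1.31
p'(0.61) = 5.78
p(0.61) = 12.90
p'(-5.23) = 17.46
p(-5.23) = -54.96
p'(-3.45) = 13.90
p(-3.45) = -27.05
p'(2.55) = 1.90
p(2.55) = 20.35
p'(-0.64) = 8.28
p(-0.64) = 4.11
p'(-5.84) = 18.68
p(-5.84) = -65.99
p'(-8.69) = 24.38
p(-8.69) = -127.35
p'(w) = 7 - 2*w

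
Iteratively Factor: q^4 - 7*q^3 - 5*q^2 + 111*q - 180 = (q + 4)*(q^3 - 11*q^2 + 39*q - 45) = (q - 3)*(q + 4)*(q^2 - 8*q + 15) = (q - 5)*(q - 3)*(q + 4)*(q - 3)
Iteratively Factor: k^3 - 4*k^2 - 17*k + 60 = (k - 3)*(k^2 - k - 20) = (k - 5)*(k - 3)*(k + 4)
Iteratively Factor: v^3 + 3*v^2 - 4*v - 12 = (v + 3)*(v^2 - 4) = (v - 2)*(v + 3)*(v + 2)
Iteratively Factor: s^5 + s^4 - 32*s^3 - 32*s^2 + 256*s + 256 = (s - 4)*(s^4 + 5*s^3 - 12*s^2 - 80*s - 64) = (s - 4)^2*(s^3 + 9*s^2 + 24*s + 16) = (s - 4)^2*(s + 4)*(s^2 + 5*s + 4) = (s - 4)^2*(s + 4)^2*(s + 1)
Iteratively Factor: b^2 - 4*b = (b)*(b - 4)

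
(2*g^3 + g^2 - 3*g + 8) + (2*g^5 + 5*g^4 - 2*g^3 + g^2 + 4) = 2*g^5 + 5*g^4 + 2*g^2 - 3*g + 12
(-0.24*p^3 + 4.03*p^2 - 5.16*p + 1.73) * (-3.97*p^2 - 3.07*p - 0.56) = 0.9528*p^5 - 15.2623*p^4 + 8.2475*p^3 + 6.7163*p^2 - 2.4215*p - 0.9688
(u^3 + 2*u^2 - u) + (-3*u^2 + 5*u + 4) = u^3 - u^2 + 4*u + 4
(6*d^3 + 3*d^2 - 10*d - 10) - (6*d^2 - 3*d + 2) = 6*d^3 - 3*d^2 - 7*d - 12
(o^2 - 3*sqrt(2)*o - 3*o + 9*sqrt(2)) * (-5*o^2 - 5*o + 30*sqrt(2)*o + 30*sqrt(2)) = -5*o^4 + 10*o^3 + 45*sqrt(2)*o^3 - 165*o^2 - 90*sqrt(2)*o^2 - 135*sqrt(2)*o + 360*o + 540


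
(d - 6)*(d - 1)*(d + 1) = d^3 - 6*d^2 - d + 6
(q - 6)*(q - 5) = q^2 - 11*q + 30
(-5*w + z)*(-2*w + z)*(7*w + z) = 70*w^3 - 39*w^2*z + z^3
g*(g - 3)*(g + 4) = g^3 + g^2 - 12*g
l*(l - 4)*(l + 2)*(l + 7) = l^4 + 5*l^3 - 22*l^2 - 56*l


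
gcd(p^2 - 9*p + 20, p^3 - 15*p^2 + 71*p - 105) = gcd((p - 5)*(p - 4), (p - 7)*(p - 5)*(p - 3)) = p - 5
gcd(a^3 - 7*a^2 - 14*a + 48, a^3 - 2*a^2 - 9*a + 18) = a^2 + a - 6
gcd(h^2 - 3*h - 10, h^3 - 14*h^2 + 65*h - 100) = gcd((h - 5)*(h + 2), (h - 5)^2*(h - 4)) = h - 5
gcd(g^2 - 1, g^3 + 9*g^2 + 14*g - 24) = g - 1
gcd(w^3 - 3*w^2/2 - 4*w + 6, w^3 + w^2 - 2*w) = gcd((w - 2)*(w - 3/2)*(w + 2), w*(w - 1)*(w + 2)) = w + 2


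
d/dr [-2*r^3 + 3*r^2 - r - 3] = -6*r^2 + 6*r - 1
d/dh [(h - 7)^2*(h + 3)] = (h - 7)*(3*h - 1)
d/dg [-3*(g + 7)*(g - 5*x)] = -6*g + 15*x - 21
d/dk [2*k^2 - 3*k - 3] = 4*k - 3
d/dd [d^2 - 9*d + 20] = 2*d - 9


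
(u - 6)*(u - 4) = u^2 - 10*u + 24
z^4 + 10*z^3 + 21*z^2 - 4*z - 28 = (z - 1)*(z + 2)^2*(z + 7)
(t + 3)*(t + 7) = t^2 + 10*t + 21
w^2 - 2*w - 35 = (w - 7)*(w + 5)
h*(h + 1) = h^2 + h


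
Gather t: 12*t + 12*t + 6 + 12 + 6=24*t + 24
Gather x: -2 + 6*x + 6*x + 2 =12*x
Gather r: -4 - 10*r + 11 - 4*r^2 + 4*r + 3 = -4*r^2 - 6*r + 10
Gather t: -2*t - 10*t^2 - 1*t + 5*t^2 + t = -5*t^2 - 2*t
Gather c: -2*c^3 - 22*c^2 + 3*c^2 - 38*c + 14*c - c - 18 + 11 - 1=-2*c^3 - 19*c^2 - 25*c - 8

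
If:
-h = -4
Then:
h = 4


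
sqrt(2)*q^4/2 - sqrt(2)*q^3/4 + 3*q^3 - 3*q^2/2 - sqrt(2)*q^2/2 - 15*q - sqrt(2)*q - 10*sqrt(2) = (q - 5/2)*(q + 2)*(q + 2*sqrt(2))*(sqrt(2)*q/2 + 1)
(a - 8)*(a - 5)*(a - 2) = a^3 - 15*a^2 + 66*a - 80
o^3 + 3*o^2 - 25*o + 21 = (o - 3)*(o - 1)*(o + 7)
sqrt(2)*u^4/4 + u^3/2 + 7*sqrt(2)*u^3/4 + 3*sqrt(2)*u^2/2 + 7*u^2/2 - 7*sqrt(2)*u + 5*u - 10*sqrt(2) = (u/2 + sqrt(2))*(u + 5)*(u - sqrt(2))*(sqrt(2)*u/2 + sqrt(2))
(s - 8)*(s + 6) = s^2 - 2*s - 48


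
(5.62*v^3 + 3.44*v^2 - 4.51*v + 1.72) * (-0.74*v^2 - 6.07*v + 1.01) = -4.1588*v^5 - 36.659*v^4 - 11.8672*v^3 + 29.5773*v^2 - 14.9955*v + 1.7372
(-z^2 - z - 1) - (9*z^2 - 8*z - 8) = -10*z^2 + 7*z + 7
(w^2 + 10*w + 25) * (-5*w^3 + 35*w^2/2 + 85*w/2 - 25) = -5*w^5 - 65*w^4/2 + 185*w^3/2 + 1675*w^2/2 + 1625*w/2 - 625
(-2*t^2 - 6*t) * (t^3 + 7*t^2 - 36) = -2*t^5 - 20*t^4 - 42*t^3 + 72*t^2 + 216*t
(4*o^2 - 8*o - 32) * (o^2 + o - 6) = 4*o^4 - 4*o^3 - 64*o^2 + 16*o + 192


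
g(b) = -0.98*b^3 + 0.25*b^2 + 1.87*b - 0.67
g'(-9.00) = -240.77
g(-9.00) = 717.17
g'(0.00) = 1.87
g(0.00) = -0.67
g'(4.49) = -55.16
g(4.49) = -75.94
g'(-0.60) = 0.51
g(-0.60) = -1.49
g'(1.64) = -5.22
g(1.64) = -1.25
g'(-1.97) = -10.52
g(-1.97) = 4.11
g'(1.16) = -1.51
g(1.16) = 0.31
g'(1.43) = -3.43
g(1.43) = -0.35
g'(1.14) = -1.38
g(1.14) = 0.33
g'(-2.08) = -11.89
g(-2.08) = 5.34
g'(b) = -2.94*b^2 + 0.5*b + 1.87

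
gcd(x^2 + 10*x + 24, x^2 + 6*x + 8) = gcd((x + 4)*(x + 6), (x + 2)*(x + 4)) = x + 4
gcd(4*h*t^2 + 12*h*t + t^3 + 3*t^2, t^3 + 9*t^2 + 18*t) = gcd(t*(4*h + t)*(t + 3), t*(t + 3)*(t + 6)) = t^2 + 3*t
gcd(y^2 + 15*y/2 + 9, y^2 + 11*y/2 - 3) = y + 6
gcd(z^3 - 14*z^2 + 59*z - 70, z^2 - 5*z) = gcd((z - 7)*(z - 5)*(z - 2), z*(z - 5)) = z - 5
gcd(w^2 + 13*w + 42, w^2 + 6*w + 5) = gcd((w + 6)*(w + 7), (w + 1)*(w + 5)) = 1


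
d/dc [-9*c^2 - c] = -18*c - 1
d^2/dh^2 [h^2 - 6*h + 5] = 2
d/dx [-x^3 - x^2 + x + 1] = -3*x^2 - 2*x + 1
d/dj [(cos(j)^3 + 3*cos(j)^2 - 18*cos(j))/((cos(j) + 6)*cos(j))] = -sin(j)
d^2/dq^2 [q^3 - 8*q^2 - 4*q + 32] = 6*q - 16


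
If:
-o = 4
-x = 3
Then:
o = -4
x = -3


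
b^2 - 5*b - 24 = (b - 8)*(b + 3)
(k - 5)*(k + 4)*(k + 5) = k^3 + 4*k^2 - 25*k - 100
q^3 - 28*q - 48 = (q - 6)*(q + 2)*(q + 4)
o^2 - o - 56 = (o - 8)*(o + 7)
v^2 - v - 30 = (v - 6)*(v + 5)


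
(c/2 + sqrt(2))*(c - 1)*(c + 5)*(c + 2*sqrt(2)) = c^4/2 + 2*c^3 + 2*sqrt(2)*c^3 + 3*c^2/2 + 8*sqrt(2)*c^2 - 10*sqrt(2)*c + 16*c - 20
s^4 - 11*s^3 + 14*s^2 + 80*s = s*(s - 8)*(s - 5)*(s + 2)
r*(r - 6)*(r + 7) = r^3 + r^2 - 42*r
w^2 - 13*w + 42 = (w - 7)*(w - 6)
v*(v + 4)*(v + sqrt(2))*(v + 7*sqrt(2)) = v^4 + 4*v^3 + 8*sqrt(2)*v^3 + 14*v^2 + 32*sqrt(2)*v^2 + 56*v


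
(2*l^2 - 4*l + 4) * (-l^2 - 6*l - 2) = -2*l^4 - 8*l^3 + 16*l^2 - 16*l - 8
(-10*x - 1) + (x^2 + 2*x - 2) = x^2 - 8*x - 3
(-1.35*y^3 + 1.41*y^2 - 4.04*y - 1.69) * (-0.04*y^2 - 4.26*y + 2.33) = 0.054*y^5 + 5.6946*y^4 - 8.9905*y^3 + 20.5633*y^2 - 2.2138*y - 3.9377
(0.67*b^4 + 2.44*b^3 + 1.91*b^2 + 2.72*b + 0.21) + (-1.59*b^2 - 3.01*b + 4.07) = 0.67*b^4 + 2.44*b^3 + 0.32*b^2 - 0.29*b + 4.28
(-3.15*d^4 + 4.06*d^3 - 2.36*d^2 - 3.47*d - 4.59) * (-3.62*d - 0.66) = 11.403*d^5 - 12.6182*d^4 + 5.8636*d^3 + 14.119*d^2 + 18.906*d + 3.0294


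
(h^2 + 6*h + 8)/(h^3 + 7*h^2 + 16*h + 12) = (h + 4)/(h^2 + 5*h + 6)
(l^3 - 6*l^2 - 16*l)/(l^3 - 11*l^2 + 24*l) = (l + 2)/(l - 3)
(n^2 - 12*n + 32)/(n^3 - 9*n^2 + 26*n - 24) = (n - 8)/(n^2 - 5*n + 6)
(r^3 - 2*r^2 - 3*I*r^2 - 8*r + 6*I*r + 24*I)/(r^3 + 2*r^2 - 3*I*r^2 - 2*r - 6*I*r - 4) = (r^2 - r*(4 + 3*I) + 12*I)/(r^2 - 3*I*r - 2)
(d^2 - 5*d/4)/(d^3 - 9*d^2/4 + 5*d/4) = 1/(d - 1)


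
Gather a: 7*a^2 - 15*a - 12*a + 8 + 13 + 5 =7*a^2 - 27*a + 26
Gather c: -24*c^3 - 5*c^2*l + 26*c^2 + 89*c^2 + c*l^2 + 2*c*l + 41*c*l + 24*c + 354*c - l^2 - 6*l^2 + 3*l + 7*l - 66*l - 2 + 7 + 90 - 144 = -24*c^3 + c^2*(115 - 5*l) + c*(l^2 + 43*l + 378) - 7*l^2 - 56*l - 49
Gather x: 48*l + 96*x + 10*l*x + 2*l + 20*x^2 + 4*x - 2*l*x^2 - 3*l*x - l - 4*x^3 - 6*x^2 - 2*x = 49*l - 4*x^3 + x^2*(14 - 2*l) + x*(7*l + 98)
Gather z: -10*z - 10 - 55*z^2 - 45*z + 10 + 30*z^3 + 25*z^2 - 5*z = 30*z^3 - 30*z^2 - 60*z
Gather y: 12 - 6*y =12 - 6*y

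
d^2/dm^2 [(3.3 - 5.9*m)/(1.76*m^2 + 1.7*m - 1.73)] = (-(3.52*m + 1.7)*(5.9*m - 3.3)*(7.04*m + 3.4) + (62.304*m + 8.444)*(1.76*m^2 + 1.7*m - 1.73))/(1.76*m^2 + 1.7*m - 1.73)^3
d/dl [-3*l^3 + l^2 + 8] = l*(2 - 9*l)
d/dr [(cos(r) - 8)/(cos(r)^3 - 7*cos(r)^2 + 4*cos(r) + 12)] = (227*cos(r) - 31*cos(2*r) + cos(3*r) - 119)*sin(r)/(2*(cos(r)^3 - 7*cos(r)^2 + 4*cos(r) + 12)^2)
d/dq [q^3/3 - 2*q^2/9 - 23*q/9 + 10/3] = q^2 - 4*q/9 - 23/9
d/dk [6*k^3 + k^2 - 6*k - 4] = 18*k^2 + 2*k - 6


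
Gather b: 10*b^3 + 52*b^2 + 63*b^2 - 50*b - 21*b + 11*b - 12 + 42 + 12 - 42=10*b^3 + 115*b^2 - 60*b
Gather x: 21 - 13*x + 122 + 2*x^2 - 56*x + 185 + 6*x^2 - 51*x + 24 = 8*x^2 - 120*x + 352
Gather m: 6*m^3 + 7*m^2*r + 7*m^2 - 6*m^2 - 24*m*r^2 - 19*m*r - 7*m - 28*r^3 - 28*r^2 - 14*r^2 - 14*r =6*m^3 + m^2*(7*r + 1) + m*(-24*r^2 - 19*r - 7) - 28*r^3 - 42*r^2 - 14*r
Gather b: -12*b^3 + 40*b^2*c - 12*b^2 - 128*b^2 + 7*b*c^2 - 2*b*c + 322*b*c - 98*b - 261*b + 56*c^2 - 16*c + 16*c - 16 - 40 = -12*b^3 + b^2*(40*c - 140) + b*(7*c^2 + 320*c - 359) + 56*c^2 - 56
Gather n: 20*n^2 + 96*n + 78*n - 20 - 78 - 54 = 20*n^2 + 174*n - 152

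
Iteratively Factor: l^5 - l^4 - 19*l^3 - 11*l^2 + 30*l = (l)*(l^4 - l^3 - 19*l^2 - 11*l + 30) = l*(l - 1)*(l^3 - 19*l - 30) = l*(l - 1)*(l + 3)*(l^2 - 3*l - 10) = l*(l - 1)*(l + 2)*(l + 3)*(l - 5)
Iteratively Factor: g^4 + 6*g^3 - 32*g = (g + 4)*(g^3 + 2*g^2 - 8*g) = g*(g + 4)*(g^2 + 2*g - 8) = g*(g + 4)^2*(g - 2)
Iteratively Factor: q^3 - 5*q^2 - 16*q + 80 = (q - 4)*(q^2 - q - 20) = (q - 4)*(q + 4)*(q - 5)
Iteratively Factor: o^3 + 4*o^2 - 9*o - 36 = (o + 3)*(o^2 + o - 12) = (o + 3)*(o + 4)*(o - 3)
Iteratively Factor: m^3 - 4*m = (m)*(m^2 - 4) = m*(m + 2)*(m - 2)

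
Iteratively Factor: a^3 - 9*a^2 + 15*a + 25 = (a - 5)*(a^2 - 4*a - 5) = (a - 5)*(a + 1)*(a - 5)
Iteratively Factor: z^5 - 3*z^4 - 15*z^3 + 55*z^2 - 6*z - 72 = (z - 2)*(z^4 - z^3 - 17*z^2 + 21*z + 36) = (z - 3)*(z - 2)*(z^3 + 2*z^2 - 11*z - 12) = (z - 3)^2*(z - 2)*(z^2 + 5*z + 4) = (z - 3)^2*(z - 2)*(z + 4)*(z + 1)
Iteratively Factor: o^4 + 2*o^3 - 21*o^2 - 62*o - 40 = (o + 1)*(o^3 + o^2 - 22*o - 40) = (o + 1)*(o + 4)*(o^2 - 3*o - 10) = (o - 5)*(o + 1)*(o + 4)*(o + 2)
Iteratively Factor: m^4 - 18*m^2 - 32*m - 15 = (m - 5)*(m^3 + 5*m^2 + 7*m + 3) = (m - 5)*(m + 3)*(m^2 + 2*m + 1) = (m - 5)*(m + 1)*(m + 3)*(m + 1)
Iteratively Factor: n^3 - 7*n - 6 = (n - 3)*(n^2 + 3*n + 2) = (n - 3)*(n + 2)*(n + 1)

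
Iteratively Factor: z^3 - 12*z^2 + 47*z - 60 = (z - 5)*(z^2 - 7*z + 12) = (z - 5)*(z - 3)*(z - 4)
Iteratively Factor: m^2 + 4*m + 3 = (m + 3)*(m + 1)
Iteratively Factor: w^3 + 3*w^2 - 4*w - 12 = (w - 2)*(w^2 + 5*w + 6) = (w - 2)*(w + 2)*(w + 3)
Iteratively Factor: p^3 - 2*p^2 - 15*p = (p - 5)*(p^2 + 3*p) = p*(p - 5)*(p + 3)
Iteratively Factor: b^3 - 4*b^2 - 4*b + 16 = (b - 4)*(b^2 - 4) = (b - 4)*(b + 2)*(b - 2)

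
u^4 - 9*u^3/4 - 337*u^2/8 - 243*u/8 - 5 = (u - 8)*(u + 1/4)*(u + 1/2)*(u + 5)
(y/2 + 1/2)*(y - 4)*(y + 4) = y^3/2 + y^2/2 - 8*y - 8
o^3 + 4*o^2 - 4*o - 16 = (o - 2)*(o + 2)*(o + 4)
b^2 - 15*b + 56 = (b - 8)*(b - 7)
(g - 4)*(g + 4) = g^2 - 16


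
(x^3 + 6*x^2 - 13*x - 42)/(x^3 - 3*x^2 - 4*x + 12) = (x + 7)/(x - 2)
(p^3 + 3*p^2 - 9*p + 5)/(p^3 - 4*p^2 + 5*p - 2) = (p + 5)/(p - 2)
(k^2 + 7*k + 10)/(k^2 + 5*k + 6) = (k + 5)/(k + 3)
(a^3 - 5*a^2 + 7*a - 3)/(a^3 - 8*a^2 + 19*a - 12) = (a - 1)/(a - 4)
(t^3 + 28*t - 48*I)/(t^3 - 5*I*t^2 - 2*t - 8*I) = (t + 6*I)/(t + I)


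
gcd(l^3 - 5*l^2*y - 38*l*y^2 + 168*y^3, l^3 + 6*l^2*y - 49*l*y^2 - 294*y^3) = -l^2 + l*y + 42*y^2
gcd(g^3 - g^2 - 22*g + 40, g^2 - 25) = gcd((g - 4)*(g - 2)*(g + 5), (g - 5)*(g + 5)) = g + 5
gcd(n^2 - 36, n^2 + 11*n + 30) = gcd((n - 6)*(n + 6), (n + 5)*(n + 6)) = n + 6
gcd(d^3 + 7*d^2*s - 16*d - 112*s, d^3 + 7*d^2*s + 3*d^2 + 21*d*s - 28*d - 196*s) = d^2 + 7*d*s - 4*d - 28*s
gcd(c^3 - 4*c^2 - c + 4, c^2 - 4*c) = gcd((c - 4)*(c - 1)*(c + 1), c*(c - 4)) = c - 4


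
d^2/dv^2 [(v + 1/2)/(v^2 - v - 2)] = ((1 - 6*v)*(-v^2 + v + 2) - (2*v - 1)^2*(2*v + 1))/(-v^2 + v + 2)^3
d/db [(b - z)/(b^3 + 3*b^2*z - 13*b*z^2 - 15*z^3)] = (b^3 + 3*b^2*z - 13*b*z^2 - 15*z^3 - (b - z)*(3*b^2 + 6*b*z - 13*z^2))/(b^3 + 3*b^2*z - 13*b*z^2 - 15*z^3)^2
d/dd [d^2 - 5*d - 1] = 2*d - 5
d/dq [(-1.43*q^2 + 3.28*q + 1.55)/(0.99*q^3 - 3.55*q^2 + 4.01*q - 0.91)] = (1.4157*q^4 - 6.4944*q^3 + 1.3062*q^2 + 13.6076*q - 9.2003)/(0.9801*q^6 - 7.029*q^5 + 20.5423*q^4 - 30.2728*q^3 + 22.5411*q^2 - 7.2982*q + 0.8281)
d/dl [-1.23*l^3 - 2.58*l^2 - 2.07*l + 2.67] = -3.69*l^2 - 5.16*l - 2.07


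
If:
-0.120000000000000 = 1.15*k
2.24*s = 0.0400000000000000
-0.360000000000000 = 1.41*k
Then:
No Solution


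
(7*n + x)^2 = 49*n^2 + 14*n*x + x^2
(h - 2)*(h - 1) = h^2 - 3*h + 2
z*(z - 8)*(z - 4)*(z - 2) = z^4 - 14*z^3 + 56*z^2 - 64*z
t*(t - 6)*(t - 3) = t^3 - 9*t^2 + 18*t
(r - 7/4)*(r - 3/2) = r^2 - 13*r/4 + 21/8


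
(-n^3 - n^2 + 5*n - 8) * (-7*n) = 7*n^4 + 7*n^3 - 35*n^2 + 56*n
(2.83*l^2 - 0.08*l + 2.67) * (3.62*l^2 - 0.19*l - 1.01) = 10.2446*l^4 - 0.8273*l^3 + 6.8223*l^2 - 0.4265*l - 2.6967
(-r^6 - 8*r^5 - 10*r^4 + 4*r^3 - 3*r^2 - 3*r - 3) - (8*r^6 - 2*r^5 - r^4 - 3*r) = -9*r^6 - 6*r^5 - 9*r^4 + 4*r^3 - 3*r^2 - 3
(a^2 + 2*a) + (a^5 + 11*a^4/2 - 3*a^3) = a^5 + 11*a^4/2 - 3*a^3 + a^2 + 2*a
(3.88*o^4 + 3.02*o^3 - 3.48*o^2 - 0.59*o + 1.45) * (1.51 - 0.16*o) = -0.6208*o^5 + 5.3756*o^4 + 5.117*o^3 - 5.1604*o^2 - 1.1229*o + 2.1895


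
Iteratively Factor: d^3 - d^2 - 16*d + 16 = (d + 4)*(d^2 - 5*d + 4) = (d - 4)*(d + 4)*(d - 1)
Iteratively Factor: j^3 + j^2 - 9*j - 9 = (j - 3)*(j^2 + 4*j + 3) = (j - 3)*(j + 1)*(j + 3)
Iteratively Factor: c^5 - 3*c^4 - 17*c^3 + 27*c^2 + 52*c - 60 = (c - 2)*(c^4 - c^3 - 19*c^2 - 11*c + 30) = (c - 5)*(c - 2)*(c^3 + 4*c^2 + c - 6) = (c - 5)*(c - 2)*(c + 3)*(c^2 + c - 2) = (c - 5)*(c - 2)*(c + 2)*(c + 3)*(c - 1)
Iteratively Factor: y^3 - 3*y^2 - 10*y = (y + 2)*(y^2 - 5*y) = y*(y + 2)*(y - 5)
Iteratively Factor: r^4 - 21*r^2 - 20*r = (r + 4)*(r^3 - 4*r^2 - 5*r) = (r - 5)*(r + 4)*(r^2 + r) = r*(r - 5)*(r + 4)*(r + 1)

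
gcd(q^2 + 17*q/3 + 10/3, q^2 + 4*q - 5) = q + 5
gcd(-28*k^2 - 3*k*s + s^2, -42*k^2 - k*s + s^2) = -7*k + s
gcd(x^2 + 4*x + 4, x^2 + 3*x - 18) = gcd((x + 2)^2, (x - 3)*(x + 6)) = 1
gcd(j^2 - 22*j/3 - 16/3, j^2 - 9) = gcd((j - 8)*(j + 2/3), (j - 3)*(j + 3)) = 1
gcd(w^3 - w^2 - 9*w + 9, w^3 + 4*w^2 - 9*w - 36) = w^2 - 9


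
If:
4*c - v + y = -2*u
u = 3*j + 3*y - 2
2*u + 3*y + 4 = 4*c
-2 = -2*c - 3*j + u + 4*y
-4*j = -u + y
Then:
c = 6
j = 10/7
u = 52/7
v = 284/7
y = 12/7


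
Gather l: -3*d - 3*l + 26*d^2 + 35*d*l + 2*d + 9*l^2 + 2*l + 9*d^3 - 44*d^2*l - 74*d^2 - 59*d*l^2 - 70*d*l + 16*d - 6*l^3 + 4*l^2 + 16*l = 9*d^3 - 48*d^2 + 15*d - 6*l^3 + l^2*(13 - 59*d) + l*(-44*d^2 - 35*d + 15)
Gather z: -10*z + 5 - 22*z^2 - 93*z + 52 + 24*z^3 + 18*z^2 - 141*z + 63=24*z^3 - 4*z^2 - 244*z + 120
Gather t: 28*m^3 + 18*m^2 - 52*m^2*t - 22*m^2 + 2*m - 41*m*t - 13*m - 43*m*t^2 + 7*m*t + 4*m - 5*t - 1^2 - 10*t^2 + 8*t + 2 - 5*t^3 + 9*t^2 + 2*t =28*m^3 - 4*m^2 - 7*m - 5*t^3 + t^2*(-43*m - 1) + t*(-52*m^2 - 34*m + 5) + 1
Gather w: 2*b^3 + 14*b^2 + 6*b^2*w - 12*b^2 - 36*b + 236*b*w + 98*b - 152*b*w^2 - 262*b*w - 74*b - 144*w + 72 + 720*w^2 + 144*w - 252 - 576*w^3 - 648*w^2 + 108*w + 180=2*b^3 + 2*b^2 - 12*b - 576*w^3 + w^2*(72 - 152*b) + w*(6*b^2 - 26*b + 108)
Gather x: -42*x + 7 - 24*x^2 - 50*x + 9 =-24*x^2 - 92*x + 16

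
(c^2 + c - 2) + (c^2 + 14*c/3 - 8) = 2*c^2 + 17*c/3 - 10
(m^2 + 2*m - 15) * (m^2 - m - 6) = m^4 + m^3 - 23*m^2 + 3*m + 90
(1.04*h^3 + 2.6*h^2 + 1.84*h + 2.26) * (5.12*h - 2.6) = 5.3248*h^4 + 10.608*h^3 + 2.6608*h^2 + 6.7872*h - 5.876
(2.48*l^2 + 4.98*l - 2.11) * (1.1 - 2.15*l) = -5.332*l^3 - 7.979*l^2 + 10.0145*l - 2.321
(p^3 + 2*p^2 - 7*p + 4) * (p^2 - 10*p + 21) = p^5 - 8*p^4 - 6*p^3 + 116*p^2 - 187*p + 84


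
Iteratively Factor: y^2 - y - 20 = (y - 5)*(y + 4)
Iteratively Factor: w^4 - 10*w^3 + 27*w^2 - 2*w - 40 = (w - 4)*(w^3 - 6*w^2 + 3*w + 10) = (w - 4)*(w - 2)*(w^2 - 4*w - 5) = (w - 4)*(w - 2)*(w + 1)*(w - 5)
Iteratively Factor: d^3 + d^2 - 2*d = (d + 2)*(d^2 - d) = (d - 1)*(d + 2)*(d)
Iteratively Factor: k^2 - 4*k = (k)*(k - 4)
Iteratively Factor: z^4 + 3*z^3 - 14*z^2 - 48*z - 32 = (z + 2)*(z^3 + z^2 - 16*z - 16) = (z - 4)*(z + 2)*(z^2 + 5*z + 4) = (z - 4)*(z + 1)*(z + 2)*(z + 4)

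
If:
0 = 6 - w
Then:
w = 6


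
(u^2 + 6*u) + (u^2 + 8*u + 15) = 2*u^2 + 14*u + 15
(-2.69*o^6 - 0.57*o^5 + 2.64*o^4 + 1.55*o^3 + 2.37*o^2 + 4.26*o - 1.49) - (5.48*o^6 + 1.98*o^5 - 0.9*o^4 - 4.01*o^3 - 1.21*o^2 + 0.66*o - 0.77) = -8.17*o^6 - 2.55*o^5 + 3.54*o^4 + 5.56*o^3 + 3.58*o^2 + 3.6*o - 0.72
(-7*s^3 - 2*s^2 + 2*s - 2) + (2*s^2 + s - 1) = -7*s^3 + 3*s - 3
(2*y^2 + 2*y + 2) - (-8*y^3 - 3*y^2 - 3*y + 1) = 8*y^3 + 5*y^2 + 5*y + 1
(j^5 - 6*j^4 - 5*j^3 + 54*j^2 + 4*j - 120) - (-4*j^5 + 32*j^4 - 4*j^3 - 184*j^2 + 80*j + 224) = 5*j^5 - 38*j^4 - j^3 + 238*j^2 - 76*j - 344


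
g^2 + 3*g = g*(g + 3)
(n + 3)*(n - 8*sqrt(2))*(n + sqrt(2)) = n^3 - 7*sqrt(2)*n^2 + 3*n^2 - 21*sqrt(2)*n - 16*n - 48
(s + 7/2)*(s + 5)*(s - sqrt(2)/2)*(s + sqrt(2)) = s^4 + sqrt(2)*s^3/2 + 17*s^3/2 + 17*sqrt(2)*s^2/4 + 33*s^2/2 - 17*s/2 + 35*sqrt(2)*s/4 - 35/2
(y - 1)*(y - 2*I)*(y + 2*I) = y^3 - y^2 + 4*y - 4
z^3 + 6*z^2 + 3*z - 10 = (z - 1)*(z + 2)*(z + 5)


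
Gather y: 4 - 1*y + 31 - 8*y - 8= 27 - 9*y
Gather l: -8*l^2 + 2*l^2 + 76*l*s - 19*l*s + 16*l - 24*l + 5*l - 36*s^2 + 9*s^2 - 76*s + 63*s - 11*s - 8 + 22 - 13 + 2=-6*l^2 + l*(57*s - 3) - 27*s^2 - 24*s + 3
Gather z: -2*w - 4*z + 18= -2*w - 4*z + 18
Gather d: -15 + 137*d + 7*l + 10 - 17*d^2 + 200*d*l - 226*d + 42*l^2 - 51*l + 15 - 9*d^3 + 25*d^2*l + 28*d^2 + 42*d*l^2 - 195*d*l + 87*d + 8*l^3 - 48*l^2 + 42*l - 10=-9*d^3 + d^2*(25*l + 11) + d*(42*l^2 + 5*l - 2) + 8*l^3 - 6*l^2 - 2*l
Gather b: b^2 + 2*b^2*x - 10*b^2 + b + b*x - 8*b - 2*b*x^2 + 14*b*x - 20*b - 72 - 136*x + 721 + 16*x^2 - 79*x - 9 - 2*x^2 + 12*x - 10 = b^2*(2*x - 9) + b*(-2*x^2 + 15*x - 27) + 14*x^2 - 203*x + 630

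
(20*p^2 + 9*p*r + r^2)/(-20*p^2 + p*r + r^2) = (-4*p - r)/(4*p - r)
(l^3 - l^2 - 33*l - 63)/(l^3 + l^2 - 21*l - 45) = (l - 7)/(l - 5)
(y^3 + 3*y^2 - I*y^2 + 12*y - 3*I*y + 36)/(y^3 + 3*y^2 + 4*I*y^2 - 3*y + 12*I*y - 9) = (y - 4*I)/(y + I)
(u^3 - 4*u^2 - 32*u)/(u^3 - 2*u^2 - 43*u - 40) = u*(u + 4)/(u^2 + 6*u + 5)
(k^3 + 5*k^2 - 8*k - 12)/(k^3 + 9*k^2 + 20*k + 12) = (k - 2)/(k + 2)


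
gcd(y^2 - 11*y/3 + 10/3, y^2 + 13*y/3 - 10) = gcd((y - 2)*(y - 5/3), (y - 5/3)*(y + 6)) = y - 5/3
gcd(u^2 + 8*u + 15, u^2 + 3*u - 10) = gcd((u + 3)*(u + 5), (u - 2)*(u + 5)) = u + 5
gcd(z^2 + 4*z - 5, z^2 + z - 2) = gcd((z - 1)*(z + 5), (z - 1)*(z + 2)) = z - 1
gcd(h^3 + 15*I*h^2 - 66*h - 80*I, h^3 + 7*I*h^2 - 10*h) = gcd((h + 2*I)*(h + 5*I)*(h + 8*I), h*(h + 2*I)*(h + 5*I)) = h^2 + 7*I*h - 10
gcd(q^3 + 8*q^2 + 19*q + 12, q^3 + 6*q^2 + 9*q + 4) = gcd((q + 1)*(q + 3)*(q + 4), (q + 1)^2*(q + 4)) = q^2 + 5*q + 4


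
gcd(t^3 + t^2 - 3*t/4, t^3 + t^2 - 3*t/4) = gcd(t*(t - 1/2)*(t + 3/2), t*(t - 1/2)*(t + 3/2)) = t^3 + t^2 - 3*t/4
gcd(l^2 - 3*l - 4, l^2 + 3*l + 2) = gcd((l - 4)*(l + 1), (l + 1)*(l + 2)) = l + 1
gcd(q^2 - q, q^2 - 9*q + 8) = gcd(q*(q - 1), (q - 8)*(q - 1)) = q - 1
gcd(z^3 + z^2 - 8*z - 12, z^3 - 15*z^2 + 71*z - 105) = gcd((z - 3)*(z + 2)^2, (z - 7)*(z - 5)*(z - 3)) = z - 3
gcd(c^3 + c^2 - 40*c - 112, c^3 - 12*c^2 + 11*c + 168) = c - 7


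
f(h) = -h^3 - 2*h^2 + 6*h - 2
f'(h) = -3*h^2 - 4*h + 6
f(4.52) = -108.09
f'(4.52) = -73.37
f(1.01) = 0.99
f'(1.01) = -1.10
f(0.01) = -1.94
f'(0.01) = 5.96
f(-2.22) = -14.24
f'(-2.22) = 0.09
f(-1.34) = -11.23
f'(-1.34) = 5.97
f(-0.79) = -7.50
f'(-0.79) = 7.29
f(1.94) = -5.19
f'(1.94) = -13.05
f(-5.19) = 52.79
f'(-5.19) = -54.05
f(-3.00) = -11.00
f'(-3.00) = -9.00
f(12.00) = -1946.00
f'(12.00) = -474.00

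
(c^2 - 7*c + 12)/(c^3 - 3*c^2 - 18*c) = (-c^2 + 7*c - 12)/(c*(-c^2 + 3*c + 18))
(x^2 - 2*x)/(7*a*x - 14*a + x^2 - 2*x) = x/(7*a + x)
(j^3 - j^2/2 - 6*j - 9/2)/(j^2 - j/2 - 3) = (j^2 - 2*j - 3)/(j - 2)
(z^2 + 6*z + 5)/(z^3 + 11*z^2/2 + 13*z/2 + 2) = 2*(z + 5)/(2*z^2 + 9*z + 4)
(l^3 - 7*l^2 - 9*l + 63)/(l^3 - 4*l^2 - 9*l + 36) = (l - 7)/(l - 4)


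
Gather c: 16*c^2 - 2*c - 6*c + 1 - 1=16*c^2 - 8*c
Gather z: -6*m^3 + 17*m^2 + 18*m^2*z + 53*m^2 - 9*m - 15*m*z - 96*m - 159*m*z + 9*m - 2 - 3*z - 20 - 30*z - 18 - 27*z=-6*m^3 + 70*m^2 - 96*m + z*(18*m^2 - 174*m - 60) - 40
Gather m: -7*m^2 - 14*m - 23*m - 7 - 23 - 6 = -7*m^2 - 37*m - 36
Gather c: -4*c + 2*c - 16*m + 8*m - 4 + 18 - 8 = -2*c - 8*m + 6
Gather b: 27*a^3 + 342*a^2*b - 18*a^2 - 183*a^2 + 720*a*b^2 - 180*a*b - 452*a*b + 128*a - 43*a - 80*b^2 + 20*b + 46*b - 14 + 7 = 27*a^3 - 201*a^2 + 85*a + b^2*(720*a - 80) + b*(342*a^2 - 632*a + 66) - 7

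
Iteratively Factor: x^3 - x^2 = (x)*(x^2 - x) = x^2*(x - 1)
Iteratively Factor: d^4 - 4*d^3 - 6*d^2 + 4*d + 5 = (d + 1)*(d^3 - 5*d^2 - d + 5) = (d - 1)*(d + 1)*(d^2 - 4*d - 5) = (d - 1)*(d + 1)^2*(d - 5)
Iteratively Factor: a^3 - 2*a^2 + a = (a)*(a^2 - 2*a + 1) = a*(a - 1)*(a - 1)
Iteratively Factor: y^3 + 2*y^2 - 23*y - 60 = (y - 5)*(y^2 + 7*y + 12) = (y - 5)*(y + 3)*(y + 4)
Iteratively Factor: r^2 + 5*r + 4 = (r + 4)*(r + 1)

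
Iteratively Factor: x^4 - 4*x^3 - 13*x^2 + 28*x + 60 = (x - 5)*(x^3 + x^2 - 8*x - 12) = (x - 5)*(x + 2)*(x^2 - x - 6) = (x - 5)*(x + 2)^2*(x - 3)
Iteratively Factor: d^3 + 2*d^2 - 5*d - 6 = (d + 1)*(d^2 + d - 6) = (d - 2)*(d + 1)*(d + 3)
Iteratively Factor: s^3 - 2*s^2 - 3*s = (s + 1)*(s^2 - 3*s) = s*(s + 1)*(s - 3)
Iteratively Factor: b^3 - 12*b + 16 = (b - 2)*(b^2 + 2*b - 8) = (b - 2)*(b + 4)*(b - 2)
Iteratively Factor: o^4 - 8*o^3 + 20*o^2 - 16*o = (o - 2)*(o^3 - 6*o^2 + 8*o) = o*(o - 2)*(o^2 - 6*o + 8) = o*(o - 4)*(o - 2)*(o - 2)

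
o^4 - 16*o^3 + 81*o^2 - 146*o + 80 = (o - 8)*(o - 5)*(o - 2)*(o - 1)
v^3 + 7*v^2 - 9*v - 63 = (v - 3)*(v + 3)*(v + 7)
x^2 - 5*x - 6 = (x - 6)*(x + 1)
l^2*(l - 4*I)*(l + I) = l^4 - 3*I*l^3 + 4*l^2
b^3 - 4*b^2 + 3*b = b*(b - 3)*(b - 1)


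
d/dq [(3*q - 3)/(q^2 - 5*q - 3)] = 3*(-q^2 + 2*q - 8)/(q^4 - 10*q^3 + 19*q^2 + 30*q + 9)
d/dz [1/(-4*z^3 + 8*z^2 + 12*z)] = (3*z^2 - 4*z - 3)/(4*z^2*(-z^2 + 2*z + 3)^2)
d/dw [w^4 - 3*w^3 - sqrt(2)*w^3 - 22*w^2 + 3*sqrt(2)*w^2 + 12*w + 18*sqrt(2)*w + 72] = 4*w^3 - 9*w^2 - 3*sqrt(2)*w^2 - 44*w + 6*sqrt(2)*w + 12 + 18*sqrt(2)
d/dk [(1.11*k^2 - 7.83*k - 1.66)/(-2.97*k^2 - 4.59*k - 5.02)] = (-28.35*k^2 - 21.0048*k + 31.6872)/(8.8209*k^4 + 27.2646*k^3 + 50.8869*k^2 + 46.0836*k + 25.2004)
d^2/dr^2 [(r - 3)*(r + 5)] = 2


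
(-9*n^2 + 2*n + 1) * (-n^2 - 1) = 9*n^4 - 2*n^3 + 8*n^2 - 2*n - 1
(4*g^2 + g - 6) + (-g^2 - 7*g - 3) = 3*g^2 - 6*g - 9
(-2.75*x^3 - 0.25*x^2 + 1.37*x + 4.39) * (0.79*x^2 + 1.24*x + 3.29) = -2.1725*x^5 - 3.6075*x^4 - 8.2752*x^3 + 4.3444*x^2 + 9.9509*x + 14.4431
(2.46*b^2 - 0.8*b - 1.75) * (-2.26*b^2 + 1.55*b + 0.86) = -5.5596*b^4 + 5.621*b^3 + 4.8306*b^2 - 3.4005*b - 1.505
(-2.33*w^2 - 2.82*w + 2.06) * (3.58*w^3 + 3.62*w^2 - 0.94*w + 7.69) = -8.3414*w^5 - 18.5302*w^4 - 0.643399999999998*w^3 - 7.8097*w^2 - 23.6222*w + 15.8414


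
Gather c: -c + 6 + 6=12 - c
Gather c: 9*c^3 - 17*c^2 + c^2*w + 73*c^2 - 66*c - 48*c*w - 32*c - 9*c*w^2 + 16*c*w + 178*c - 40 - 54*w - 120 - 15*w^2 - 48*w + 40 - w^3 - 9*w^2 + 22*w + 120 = 9*c^3 + c^2*(w + 56) + c*(-9*w^2 - 32*w + 80) - w^3 - 24*w^2 - 80*w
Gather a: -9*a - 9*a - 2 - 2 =-18*a - 4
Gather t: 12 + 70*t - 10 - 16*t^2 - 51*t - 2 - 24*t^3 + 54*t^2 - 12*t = -24*t^3 + 38*t^2 + 7*t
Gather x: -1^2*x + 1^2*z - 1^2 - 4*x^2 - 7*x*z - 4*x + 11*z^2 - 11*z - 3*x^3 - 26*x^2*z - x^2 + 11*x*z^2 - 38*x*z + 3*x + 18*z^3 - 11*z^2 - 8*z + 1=-3*x^3 + x^2*(-26*z - 5) + x*(11*z^2 - 45*z - 2) + 18*z^3 - 18*z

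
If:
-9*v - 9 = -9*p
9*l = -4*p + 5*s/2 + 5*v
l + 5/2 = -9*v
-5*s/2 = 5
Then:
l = -167/164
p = 137/164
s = -2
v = -27/164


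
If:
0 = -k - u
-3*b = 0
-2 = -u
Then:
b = 0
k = -2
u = 2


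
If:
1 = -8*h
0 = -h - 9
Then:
No Solution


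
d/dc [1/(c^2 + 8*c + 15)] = 2*(-c - 4)/(c^2 + 8*c + 15)^2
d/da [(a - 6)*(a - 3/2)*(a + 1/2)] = 3*a^2 - 14*a + 21/4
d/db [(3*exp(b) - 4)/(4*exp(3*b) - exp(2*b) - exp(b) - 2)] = ((3*exp(b) - 4)*(-12*exp(2*b) + 2*exp(b) + 1) + 12*exp(3*b) - 3*exp(2*b) - 3*exp(b) - 6)*exp(b)/(-4*exp(3*b) + exp(2*b) + exp(b) + 2)^2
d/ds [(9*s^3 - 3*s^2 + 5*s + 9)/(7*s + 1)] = 2*(63*s^3 + 3*s^2 - 3*s - 29)/(49*s^2 + 14*s + 1)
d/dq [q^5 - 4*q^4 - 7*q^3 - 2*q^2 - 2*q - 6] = 5*q^4 - 16*q^3 - 21*q^2 - 4*q - 2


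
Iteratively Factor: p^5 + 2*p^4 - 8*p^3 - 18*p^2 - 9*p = (p - 3)*(p^4 + 5*p^3 + 7*p^2 + 3*p) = (p - 3)*(p + 1)*(p^3 + 4*p^2 + 3*p) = (p - 3)*(p + 1)^2*(p^2 + 3*p) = (p - 3)*(p + 1)^2*(p + 3)*(p)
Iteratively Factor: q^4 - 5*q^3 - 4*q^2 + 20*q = (q + 2)*(q^3 - 7*q^2 + 10*q) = q*(q + 2)*(q^2 - 7*q + 10) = q*(q - 2)*(q + 2)*(q - 5)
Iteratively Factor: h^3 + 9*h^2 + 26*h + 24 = (h + 4)*(h^2 + 5*h + 6) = (h + 3)*(h + 4)*(h + 2)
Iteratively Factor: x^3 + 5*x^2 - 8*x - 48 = (x + 4)*(x^2 + x - 12) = (x + 4)^2*(x - 3)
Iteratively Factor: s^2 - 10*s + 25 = (s - 5)*(s - 5)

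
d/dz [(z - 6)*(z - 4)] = 2*z - 10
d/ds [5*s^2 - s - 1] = 10*s - 1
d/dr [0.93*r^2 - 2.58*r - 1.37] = 1.86*r - 2.58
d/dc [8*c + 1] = 8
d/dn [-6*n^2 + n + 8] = 1 - 12*n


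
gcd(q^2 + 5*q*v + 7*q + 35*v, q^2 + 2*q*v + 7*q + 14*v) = q + 7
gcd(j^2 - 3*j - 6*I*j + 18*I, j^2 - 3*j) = j - 3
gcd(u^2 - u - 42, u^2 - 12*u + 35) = u - 7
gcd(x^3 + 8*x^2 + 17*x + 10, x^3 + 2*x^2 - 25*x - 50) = x^2 + 7*x + 10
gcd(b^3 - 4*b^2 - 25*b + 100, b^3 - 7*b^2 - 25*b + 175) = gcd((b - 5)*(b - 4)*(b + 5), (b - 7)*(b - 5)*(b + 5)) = b^2 - 25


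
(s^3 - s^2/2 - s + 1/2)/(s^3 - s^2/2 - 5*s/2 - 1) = (2*s^2 - 3*s + 1)/(2*s^2 - 3*s - 2)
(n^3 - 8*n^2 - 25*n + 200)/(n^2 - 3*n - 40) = n - 5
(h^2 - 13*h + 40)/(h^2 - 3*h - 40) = (h - 5)/(h + 5)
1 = 1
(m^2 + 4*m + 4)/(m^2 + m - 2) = (m + 2)/(m - 1)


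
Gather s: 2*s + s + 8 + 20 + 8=3*s + 36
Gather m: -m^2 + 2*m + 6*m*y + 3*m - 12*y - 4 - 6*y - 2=-m^2 + m*(6*y + 5) - 18*y - 6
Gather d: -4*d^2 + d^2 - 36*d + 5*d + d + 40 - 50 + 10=-3*d^2 - 30*d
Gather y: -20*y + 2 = 2 - 20*y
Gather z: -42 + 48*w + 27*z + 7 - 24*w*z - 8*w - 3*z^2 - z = 40*w - 3*z^2 + z*(26 - 24*w) - 35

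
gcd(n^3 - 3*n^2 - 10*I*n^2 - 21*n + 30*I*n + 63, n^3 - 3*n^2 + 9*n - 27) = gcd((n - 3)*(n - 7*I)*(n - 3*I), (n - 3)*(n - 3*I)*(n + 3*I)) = n^2 + n*(-3 - 3*I) + 9*I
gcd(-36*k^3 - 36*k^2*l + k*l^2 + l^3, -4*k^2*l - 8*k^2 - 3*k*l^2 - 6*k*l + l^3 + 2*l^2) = k + l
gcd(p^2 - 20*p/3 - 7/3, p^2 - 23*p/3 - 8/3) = p + 1/3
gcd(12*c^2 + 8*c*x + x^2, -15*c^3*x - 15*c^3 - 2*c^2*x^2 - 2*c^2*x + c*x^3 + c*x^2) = 1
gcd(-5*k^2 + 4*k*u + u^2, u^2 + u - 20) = 1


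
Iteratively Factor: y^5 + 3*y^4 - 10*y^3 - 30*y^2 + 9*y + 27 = (y + 1)*(y^4 + 2*y^3 - 12*y^2 - 18*y + 27) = (y + 1)*(y + 3)*(y^3 - y^2 - 9*y + 9) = (y + 1)*(y + 3)^2*(y^2 - 4*y + 3) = (y - 1)*(y + 1)*(y + 3)^2*(y - 3)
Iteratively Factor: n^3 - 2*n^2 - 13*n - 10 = (n + 1)*(n^2 - 3*n - 10) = (n - 5)*(n + 1)*(n + 2)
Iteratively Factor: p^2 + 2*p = (p + 2)*(p)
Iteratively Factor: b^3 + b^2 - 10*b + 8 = (b - 1)*(b^2 + 2*b - 8) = (b - 1)*(b + 4)*(b - 2)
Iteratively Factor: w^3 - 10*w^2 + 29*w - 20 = (w - 4)*(w^2 - 6*w + 5) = (w - 5)*(w - 4)*(w - 1)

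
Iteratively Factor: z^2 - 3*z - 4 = (z - 4)*(z + 1)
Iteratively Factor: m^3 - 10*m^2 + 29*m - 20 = (m - 5)*(m^2 - 5*m + 4) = (m - 5)*(m - 4)*(m - 1)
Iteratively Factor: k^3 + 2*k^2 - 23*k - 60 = (k + 3)*(k^2 - k - 20) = (k - 5)*(k + 3)*(k + 4)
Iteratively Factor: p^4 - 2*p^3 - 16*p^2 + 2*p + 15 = (p + 3)*(p^3 - 5*p^2 - p + 5) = (p + 1)*(p + 3)*(p^2 - 6*p + 5) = (p - 1)*(p + 1)*(p + 3)*(p - 5)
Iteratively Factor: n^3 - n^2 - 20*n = (n - 5)*(n^2 + 4*n) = (n - 5)*(n + 4)*(n)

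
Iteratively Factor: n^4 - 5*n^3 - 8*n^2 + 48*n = (n + 3)*(n^3 - 8*n^2 + 16*n) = (n - 4)*(n + 3)*(n^2 - 4*n) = (n - 4)^2*(n + 3)*(n)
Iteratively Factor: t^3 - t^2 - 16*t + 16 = (t + 4)*(t^2 - 5*t + 4) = (t - 1)*(t + 4)*(t - 4)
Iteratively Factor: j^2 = (j)*(j)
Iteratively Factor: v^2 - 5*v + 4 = (v - 1)*(v - 4)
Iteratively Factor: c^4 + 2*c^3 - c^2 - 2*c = (c)*(c^3 + 2*c^2 - c - 2) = c*(c - 1)*(c^2 + 3*c + 2) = c*(c - 1)*(c + 1)*(c + 2)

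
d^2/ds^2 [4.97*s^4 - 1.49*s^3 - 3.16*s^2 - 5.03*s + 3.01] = 59.64*s^2 - 8.94*s - 6.32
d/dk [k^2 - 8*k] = 2*k - 8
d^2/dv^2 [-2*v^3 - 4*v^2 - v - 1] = -12*v - 8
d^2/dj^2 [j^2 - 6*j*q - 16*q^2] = 2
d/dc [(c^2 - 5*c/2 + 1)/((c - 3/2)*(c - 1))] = (4*c - 5)/(4*c^4 - 20*c^3 + 37*c^2 - 30*c + 9)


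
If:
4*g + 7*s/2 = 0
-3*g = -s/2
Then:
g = 0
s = 0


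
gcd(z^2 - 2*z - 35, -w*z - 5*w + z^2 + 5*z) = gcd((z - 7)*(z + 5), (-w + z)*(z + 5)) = z + 5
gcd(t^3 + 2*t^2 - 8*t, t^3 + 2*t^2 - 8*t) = t^3 + 2*t^2 - 8*t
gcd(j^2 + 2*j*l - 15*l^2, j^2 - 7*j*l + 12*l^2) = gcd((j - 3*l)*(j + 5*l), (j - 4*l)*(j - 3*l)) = j - 3*l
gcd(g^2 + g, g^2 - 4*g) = g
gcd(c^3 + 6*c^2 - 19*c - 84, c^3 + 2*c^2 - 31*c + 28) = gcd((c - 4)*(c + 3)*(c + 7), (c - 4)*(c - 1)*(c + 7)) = c^2 + 3*c - 28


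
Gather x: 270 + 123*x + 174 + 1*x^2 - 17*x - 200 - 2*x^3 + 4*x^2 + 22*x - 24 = -2*x^3 + 5*x^2 + 128*x + 220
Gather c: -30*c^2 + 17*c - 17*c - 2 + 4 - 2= -30*c^2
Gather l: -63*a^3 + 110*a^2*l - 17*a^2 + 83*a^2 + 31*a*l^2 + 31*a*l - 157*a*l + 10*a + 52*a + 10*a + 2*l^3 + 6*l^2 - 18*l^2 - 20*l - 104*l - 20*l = -63*a^3 + 66*a^2 + 72*a + 2*l^3 + l^2*(31*a - 12) + l*(110*a^2 - 126*a - 144)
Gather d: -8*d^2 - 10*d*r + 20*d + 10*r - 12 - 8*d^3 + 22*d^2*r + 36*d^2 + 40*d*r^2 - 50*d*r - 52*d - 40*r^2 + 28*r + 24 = -8*d^3 + d^2*(22*r + 28) + d*(40*r^2 - 60*r - 32) - 40*r^2 + 38*r + 12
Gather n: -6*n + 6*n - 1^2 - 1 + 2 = 0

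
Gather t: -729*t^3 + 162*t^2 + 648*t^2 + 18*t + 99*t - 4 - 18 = -729*t^3 + 810*t^2 + 117*t - 22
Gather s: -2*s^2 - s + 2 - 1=-2*s^2 - s + 1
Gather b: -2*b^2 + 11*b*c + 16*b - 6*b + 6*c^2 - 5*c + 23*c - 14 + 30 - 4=-2*b^2 + b*(11*c + 10) + 6*c^2 + 18*c + 12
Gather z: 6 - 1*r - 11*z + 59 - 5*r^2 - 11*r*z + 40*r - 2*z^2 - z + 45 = -5*r^2 + 39*r - 2*z^2 + z*(-11*r - 12) + 110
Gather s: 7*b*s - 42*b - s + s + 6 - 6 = 7*b*s - 42*b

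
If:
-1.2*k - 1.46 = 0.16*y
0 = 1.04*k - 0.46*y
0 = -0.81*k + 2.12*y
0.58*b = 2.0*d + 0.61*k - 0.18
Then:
No Solution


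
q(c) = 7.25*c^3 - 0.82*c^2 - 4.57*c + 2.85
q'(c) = 21.75*c^2 - 1.64*c - 4.57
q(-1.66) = -24.99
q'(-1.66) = 58.09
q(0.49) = 1.27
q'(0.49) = -0.15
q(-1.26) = -7.20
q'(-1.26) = 32.03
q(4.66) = 697.41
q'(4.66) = 460.10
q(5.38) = 1083.51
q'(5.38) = 616.15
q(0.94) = 3.85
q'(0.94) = 13.11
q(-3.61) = -332.42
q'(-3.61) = 284.80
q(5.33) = 1052.99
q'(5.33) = 604.58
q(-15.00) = -24581.85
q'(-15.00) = 4913.78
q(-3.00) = -186.57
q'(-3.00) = 196.10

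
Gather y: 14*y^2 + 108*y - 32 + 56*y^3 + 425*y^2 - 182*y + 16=56*y^3 + 439*y^2 - 74*y - 16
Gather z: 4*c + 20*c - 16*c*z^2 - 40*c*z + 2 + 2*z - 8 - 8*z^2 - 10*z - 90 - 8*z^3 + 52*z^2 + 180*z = 24*c - 8*z^3 + z^2*(44 - 16*c) + z*(172 - 40*c) - 96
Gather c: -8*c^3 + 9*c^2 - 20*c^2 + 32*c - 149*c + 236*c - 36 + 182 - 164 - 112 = -8*c^3 - 11*c^2 + 119*c - 130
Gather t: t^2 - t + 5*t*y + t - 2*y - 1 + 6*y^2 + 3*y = t^2 + 5*t*y + 6*y^2 + y - 1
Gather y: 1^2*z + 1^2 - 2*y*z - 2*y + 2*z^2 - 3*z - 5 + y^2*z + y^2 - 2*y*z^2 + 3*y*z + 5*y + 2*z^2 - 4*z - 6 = y^2*(z + 1) + y*(-2*z^2 + z + 3) + 4*z^2 - 6*z - 10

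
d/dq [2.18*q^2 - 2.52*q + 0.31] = 4.36*q - 2.52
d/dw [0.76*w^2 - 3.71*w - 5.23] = 1.52*w - 3.71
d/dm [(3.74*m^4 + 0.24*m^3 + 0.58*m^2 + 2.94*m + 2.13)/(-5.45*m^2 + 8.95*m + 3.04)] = (-40.766*m^5 + 99.111*m^4 + 49.7744*m^3 + 23.4028*m^2 + 26.7434*m - 10.1259)/(29.7025*m^4 - 97.555*m^3 + 46.9665*m^2 + 54.416*m + 9.2416)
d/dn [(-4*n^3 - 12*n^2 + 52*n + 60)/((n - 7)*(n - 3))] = 4*(-n^2 + 14*n + 47)/(n^2 - 14*n + 49)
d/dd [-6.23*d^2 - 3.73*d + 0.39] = -12.46*d - 3.73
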